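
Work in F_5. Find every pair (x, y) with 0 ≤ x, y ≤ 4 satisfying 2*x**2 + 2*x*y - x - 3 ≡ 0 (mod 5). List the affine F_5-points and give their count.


Affine F_5-points: {(1, 1), (2, 3), (3, 3), (4, 0)}; count = 4.

For each of the 25 pairs (x, y) ∈ F_5², evaluate f(x, y) mod 5. Record the zeros.
  x = 0: [0↦2, 1↦2, 2↦2, 3↦2, 4↦2]  zeros at y ∈ ∅
  x = 1: [0↦3, 1↦0, 2↦2, 3↦4, 4↦1]  zeros at y ∈ {1}
  x = 2: [0↦3, 1↦2, 2↦1, 3↦0, 4↦4]  zeros at y ∈ {3}
  x = 3: [0↦2, 1↦3, 2↦4, 3↦0, 4↦1]  zeros at y ∈ {3}
  x = 4: [0↦0, 1↦3, 2↦1, 3↦4, 4↦2]  zeros at y ∈ {0}
Collecting zeros: affine points = {(1, 1), (2, 3), (3, 3), (4, 0)}.
Total count |C(F_5)_aff| = 4.


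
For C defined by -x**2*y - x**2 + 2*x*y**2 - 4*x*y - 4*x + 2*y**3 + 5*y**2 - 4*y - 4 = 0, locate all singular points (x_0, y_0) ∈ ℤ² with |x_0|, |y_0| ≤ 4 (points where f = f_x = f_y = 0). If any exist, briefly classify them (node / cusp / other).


Singular points: {(-2, 0)}; classification: node.

Compute partial derivatives:
  f_x = -2*x*y - 2*x + 2*y**2 - 4*y - 4.
  f_y = -x**2 + 4*x*y - 4*x + 6*y**2 + 10*y - 4.
Scan x_0 ∈ {−4, ..., 4}. For each x_0, f_y(x_0, y) is a polynomial in y; find its integer roots y ∈ {−4, ..., 4}, then test f_x and f at those candidates.
  x = -4: f_y(-4, y) = 6*y**2 - 6*y - 4; no integer root y with |y| ≤ 4.
  x = -3: f_y(-3, y) = 6*y**2 - 2*y - 1; no integer root y with |y| ≤ 4.
  x = -2: f_y(-2, y) = 6*y**2 + 2*y; vanishes at y ∈ {0}. (-2, 0): f_x = 0, f = 0 — SINGULAR.
  x = -1: f_y(-1, y) = 6*y**2 + 6*y - 1; no integer root y with |y| ≤ 4.
  x = 0: f_y(0, y) = 6*y**2 + 10*y - 4; vanishes at y ∈ {-2}. (0, -2): f_x = 12 ≠ 0.
  x = 1: f_y(1, y) = 6*y**2 + 14*y - 9; no integer root y with |y| ≤ 4.
  x = 2: f_y(2, y) = 6*y**2 + 18*y - 16; no integer root y with |y| ≤ 4.
  x = 3: f_y(3, y) = 6*y**2 + 22*y - 25; no integer root y with |y| ≤ 4.
  x = 4: f_y(4, y) = 6*y**2 + 26*y - 36; no integer root y with |y| ≤ 4.
Only singular point on the grid: (-2, 0).
Classify: substitute x = -2 + u, y = 0 + v and expand: f = -u**2*v - u**2 + 2*u*v**2 + 2*v**3 + v**2.
No constant or linear terms (consistent with a singular point). Quadratic part: -u**2 + v**2. Cubic part: -u**2*v + 2*u*v**2 + 2*v**3.
The quadratic part v**2 - u**2 = (v − u)(v + u) splits into two distinct linear factors, so there are two distinct tangent lines y − 0 = ±(x − -2) — this is a node (ordinary double point).
Classification: node.


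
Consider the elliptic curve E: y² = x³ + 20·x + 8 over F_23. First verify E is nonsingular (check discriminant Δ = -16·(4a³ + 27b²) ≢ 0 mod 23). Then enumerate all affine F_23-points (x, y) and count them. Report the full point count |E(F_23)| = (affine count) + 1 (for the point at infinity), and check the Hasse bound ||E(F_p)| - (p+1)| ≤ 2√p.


Affine points = {(0, 10), (0, 13), (1, 11), (1, 12), (3, 7), (3, 16), (5, 7), (5, 16), (7, 10), (7, 13), (8, 6), (8, 17), (10, 9), (10, 14), (11, 8), (11, 15), (13, 2), (13, 21), (15, 7), (15, 16), (16, 10), (16, 13), (18, 6), (18, 17), (19, 5), (19, 18), (20, 6), (20, 17), (21, 11), (21, 12)}; affine count = 30; |E(F_23)| = 31.

Discriminant check: Δ ∝ 4a³ + 27b² = 4·20³ + 27·8² = 4·8000 + 27·64 ≡ 10 (mod 23). Nonzero ⇒ E is nonsingular.
For each x ∈ F_23, compute rhs = x³ + 20·x + 8 mod 23, then count y ∈ F_23 with y² ≡ rhs.
  x = 0: rhs = 8, matching y values: 10, 13 (2 points).
  x = 1: rhs = 6, matching y values: 11, 12 (2 points).
  x = 2: rhs = 10, matching y values: none (0 points).
  x = 3: rhs = 3, matching y values: 7, 16 (2 points).
  x = 4: rhs = 14, matching y values: none (0 points).
  x = 5: rhs = 3, matching y values: 7, 16 (2 points).
  x = 6: rhs = 22, matching y values: none (0 points).
  x = 7: rhs = 8, matching y values: 10, 13 (2 points).
  x = 8: rhs = 13, matching y values: 6, 17 (2 points).
  x = 9: rhs = 20, matching y values: none (0 points).
  x = 10: rhs = 12, matching y values: 9, 14 (2 points).
  x = 11: rhs = 18, matching y values: 8, 15 (2 points).
  x = 12: rhs = 21, matching y values: none (0 points).
  x = 13: rhs = 4, matching y values: 2, 21 (2 points).
  x = 14: rhs = 19, matching y values: none (0 points).
  x = 15: rhs = 3, matching y values: 7, 16 (2 points).
  x = 16: rhs = 8, matching y values: 10, 13 (2 points).
  x = 17: rhs = 17, matching y values: none (0 points).
  x = 18: rhs = 13, matching y values: 6, 17 (2 points).
  x = 19: rhs = 2, matching y values: 5, 18 (2 points).
  x = 20: rhs = 13, matching y values: 6, 17 (2 points).
  x = 21: rhs = 6, matching y values: 11, 12 (2 points).
  x = 22: rhs = 10, matching y values: none (0 points).
Total affine count: 30.
Full point count |E(F_23)| = 30 + 1 = 31.
Hasse bound: |31 − (23+1)| = |7| = 7 ≤ 2√23 ≈ 9.5917 ✓.


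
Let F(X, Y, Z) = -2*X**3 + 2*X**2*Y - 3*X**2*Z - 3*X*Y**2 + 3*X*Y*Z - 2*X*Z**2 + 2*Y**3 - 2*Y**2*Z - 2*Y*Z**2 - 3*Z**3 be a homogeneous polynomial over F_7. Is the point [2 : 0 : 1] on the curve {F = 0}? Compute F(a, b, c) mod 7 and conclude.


F(2,0,1) ≡ 0 (mod 7); P is on the curve.

Evaluate F(2, 0, 1) term-by-term (mod 7).
  -2*X**3 ↦ -2·8·1·1 = -16
  2*X**2*Y ↦ 2·4·0·1 = 0
  -3*X**2*Z ↦ -3·4·1·1 = -12
  -3*X*Y**2 ↦ -3·2·0·1 = 0
  3*X*Y*Z ↦ 3·2·0·1 = 0
  -2*X*Z**2 ↦ -2·2·1·1 = -4
  2*Y**3 ↦ 2·1·0·1 = 0
  -2*Y**2*Z ↦ -2·1·0·1 = 0
  -2*Y*Z**2 ↦ -2·1·0·1 = 0
  -3*Z**3 ↦ -3·1·1·1 = -3
Sum: F(2, 0, 1) = (-16) + (0) + (-12) + (0) + (0) + (-4) + (0) + (0) + (0) + (-3) = -35.
Reducing mod 7: -35 ≡ 0 (mod 7).
Since F(a, b, c) ≡ 0 (mod 7), P lies on the curve.


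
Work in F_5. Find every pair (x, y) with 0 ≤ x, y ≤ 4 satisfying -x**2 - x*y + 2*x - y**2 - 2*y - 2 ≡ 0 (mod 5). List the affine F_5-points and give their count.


Affine F_5-points: {(0, 1), (0, 2), (1, 1), (3, 0), (4, 0), (4, 4)}; count = 6.

For each of the 25 pairs (x, y) ∈ F_5², evaluate f(x, y) mod 5. Record the zeros.
  x = 0: [0↦3, 1↦0, 2↦0, 3↦3, 4↦4]  zeros at y ∈ {1, 2}
  x = 1: [0↦4, 1↦0, 2↦4, 3↦1, 4↦1]  zeros at y ∈ {1}
  x = 2: [0↦3, 1↦3, 2↦1, 3↦2, 4↦1]  zeros at y ∈ ∅
  x = 3: [0↦0, 1↦4, 2↦1, 3↦1, 4↦4]  zeros at y ∈ {0}
  x = 4: [0↦0, 1↦3, 2↦4, 3↦3, 4↦0]  zeros at y ∈ {0, 4}
Collecting zeros: affine points = {(0, 1), (0, 2), (1, 1), (3, 0), (4, 0), (4, 4)}.
Total count |C(F_5)_aff| = 6.


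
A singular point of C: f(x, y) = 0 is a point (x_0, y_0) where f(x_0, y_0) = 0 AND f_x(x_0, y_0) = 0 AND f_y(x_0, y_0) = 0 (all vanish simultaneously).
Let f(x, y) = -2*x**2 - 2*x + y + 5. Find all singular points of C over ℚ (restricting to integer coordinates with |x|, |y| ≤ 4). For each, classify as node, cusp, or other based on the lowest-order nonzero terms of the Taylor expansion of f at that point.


No singular points in the scanned grid; C is smooth there.

Compute partial derivatives:
  f_x = -4*x - 2.
  f_y = 1.
f_y = 1 is a nonzero constant, so f_y never vanishes: no point (x, y) can satisfy f = f_x = f_y = 0. In particular no (x, y) ∈ {−4, ..., 4}² is singular; the curve is smooth.


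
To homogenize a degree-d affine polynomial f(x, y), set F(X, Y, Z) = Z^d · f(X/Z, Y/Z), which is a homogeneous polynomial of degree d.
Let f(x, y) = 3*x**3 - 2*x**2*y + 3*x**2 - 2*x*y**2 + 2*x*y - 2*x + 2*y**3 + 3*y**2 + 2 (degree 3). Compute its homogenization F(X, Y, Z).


F(X, Y, Z) = 3*X**3 - 2*X**2*Y + 3*X**2*Z - 2*X*Y**2 + 2*X*Y*Z - 2*X*Z**2 + 2*Y**3 + 3*Y**2*Z + 2*Z**3

deg(f) = 3.
Substitute x = X/Z, y = Y/Z into f, then multiply by Z^3.
  monomial 3·x^3·y^0 ↦ 3·X^3·Y^0·Z^0.
  monomial -2·x^2·y^1 ↦ -2·X^2·Y^1·Z^0.
  monomial 3·x^2·y^0 ↦ 3·X^2·Y^0·Z^1.
  monomial -2·x^1·y^2 ↦ -2·X^1·Y^2·Z^0.
  monomial 2·x^1·y^1 ↦ 2·X^1·Y^1·Z^1.
  monomial -2·x^1·y^0 ↦ -2·X^1·Y^0·Z^2.
  monomial 2·x^0·y^3 ↦ 2·X^0·Y^3·Z^0.
  monomial 3·x^0·y^2 ↦ 3·X^0·Y^2·Z^1.
  monomial 2·x^0·y^0 ↦ 2·X^0·Y^0·Z^3.
Collecting: F(X, Y, Z) = 3*X**3 - 2*X**2*Y + 3*X**2*Z - 2*X*Y**2 + 2*X*Y*Z - 2*X*Z**2 + 2*Y**3 + 3*Y**2*Z + 2*Z**3.


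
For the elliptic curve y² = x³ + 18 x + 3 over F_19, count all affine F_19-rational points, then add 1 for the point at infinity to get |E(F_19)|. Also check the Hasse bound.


Affine points = {(2, 3), (2, 16), (4, 5), (4, 14), (5, 3), (5, 16), (6, 2), (6, 17), (7, 4), (7, 15), (9, 1), (9, 18), (10, 9), (10, 10), (12, 3), (12, 16), (14, 4), (14, 15), (15, 0), (16, 6), (16, 13), (17, 4), (17, 15)}; affine count = 23; |E(F_19)| = 24.

Discriminant check: Δ ∝ 4a³ + 27b² = 4·18³ + 27·3² = 4·5832 + 27·9 ≡ 11 (mod 19). Nonzero ⇒ E is nonsingular.
For each x ∈ F_19, compute rhs = x³ + 18·x + 3 mod 19, then count y ∈ F_19 with y² ≡ rhs.
  x = 0: rhs = 3, matching y values: none (0 points).
  x = 1: rhs = 3, matching y values: none (0 points).
  x = 2: rhs = 9, matching y values: 3, 16 (2 points).
  x = 3: rhs = 8, matching y values: none (0 points).
  x = 4: rhs = 6, matching y values: 5, 14 (2 points).
  x = 5: rhs = 9, matching y values: 3, 16 (2 points).
  x = 6: rhs = 4, matching y values: 2, 17 (2 points).
  x = 7: rhs = 16, matching y values: 4, 15 (2 points).
  x = 8: rhs = 13, matching y values: none (0 points).
  x = 9: rhs = 1, matching y values: 1, 18 (2 points).
  x = 10: rhs = 5, matching y values: 9, 10 (2 points).
  x = 11: rhs = 12, matching y values: none (0 points).
  x = 12: rhs = 9, matching y values: 3, 16 (2 points).
  x = 13: rhs = 2, matching y values: none (0 points).
  x = 14: rhs = 16, matching y values: 4, 15 (2 points).
  x = 15: rhs = 0, matching y values: 0 (1 points).
  x = 16: rhs = 17, matching y values: 6, 13 (2 points).
  x = 17: rhs = 16, matching y values: 4, 15 (2 points).
  x = 18: rhs = 3, matching y values: none (0 points).
Total affine count: 23.
Full point count |E(F_19)| = 23 + 1 = 24.
Hasse bound: |24 − (19+1)| = |4| = 4 ≤ 2√19 ≈ 8.7178 ✓.


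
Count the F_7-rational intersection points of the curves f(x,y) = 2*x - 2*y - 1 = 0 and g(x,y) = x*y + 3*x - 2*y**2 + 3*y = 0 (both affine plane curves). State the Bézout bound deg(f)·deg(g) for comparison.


Common zeros: {(5, 1), (6, 2)}; count = 2; Bézout bound = 2.

deg(f) = 1, deg(g) = 2, so Bézout bound = 2.
Scan x ∈ F_7. For each x, list the y ∈ F_7 with f(x, y) ≡ 0 and those with g(x, y) ≡ 0 (mod 7); the common zeros in that column are the intersection.
  x = 0: f ≡ 0 at y ∈ {3}; g ≡ 0 at y ∈ {0, 5}; common: ∅.
  x = 1: f ≡ 0 at y ∈ {4}; g ≡ 0 at y ∈ ∅; common: ∅.
  x = 2: f ≡ 0 at y ∈ {5}; g ≡ 0 at y ∈ ∅; common: ∅.
  x = 3: f ≡ 0 at y ∈ {6}; g ≡ 0 at y ∈ ∅; common: ∅.
  x = 4: f ≡ 0 at y ∈ {0}; g ≡ 0 at y ∈ ∅; common: ∅.
  x = 5: f ≡ 0 at y ∈ {1}; g ≡ 0 at y ∈ {1, 3}; common: {1}.
  x = 6: f ≡ 0 at y ∈ {2}; g ≡ 0 at y ∈ {2, 6}; common: {2}.
Collecting: common zeros = {(5, 1), (6, 2)}, so the count is 2.
Comparison with the Bézout bound: 2 ≤ 2 = deg(f)·deg(g), as expected for curves with no common component (the bound is attained).


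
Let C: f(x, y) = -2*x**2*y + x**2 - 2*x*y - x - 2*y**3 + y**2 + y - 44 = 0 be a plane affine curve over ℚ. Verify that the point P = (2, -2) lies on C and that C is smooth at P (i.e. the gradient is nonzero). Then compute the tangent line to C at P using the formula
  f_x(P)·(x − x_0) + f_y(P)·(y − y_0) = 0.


Tangent line at P: 23*x - 39*y - 124 = 0.

Step 1: f(2, -2) = 0, so P lies on C.
Step 2: partial derivatives
  f_x(x, y) = -4*x*y + 2*x - 2*y - 1, f_y(x, y) = -2*x**2 - 2*x - 6*y**2 + 2*y + 1.
  f_x(P) = 23, f_y(P) = -39 (gradient nonzero, so P is smooth).
Step 3: tangent line at P: 23·(x − 2) + -39·(y − -2) = 0.
Expanding: 23*x - 39*y - 124 = 0.


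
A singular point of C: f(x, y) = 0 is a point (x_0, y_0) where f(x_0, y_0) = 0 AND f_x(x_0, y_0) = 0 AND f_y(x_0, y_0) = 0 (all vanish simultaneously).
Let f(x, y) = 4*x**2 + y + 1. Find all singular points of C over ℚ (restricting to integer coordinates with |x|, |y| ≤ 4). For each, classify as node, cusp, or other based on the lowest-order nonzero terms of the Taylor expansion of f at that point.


No singular points in the scanned grid; C is smooth there.

Compute partial derivatives:
  f_x = 8*x.
  f_y = 1.
f_y = 1 is a nonzero constant, so f_y never vanishes: no point (x, y) can satisfy f = f_x = f_y = 0. In particular no (x, y) ∈ {−4, ..., 4}² is singular; the curve is smooth.


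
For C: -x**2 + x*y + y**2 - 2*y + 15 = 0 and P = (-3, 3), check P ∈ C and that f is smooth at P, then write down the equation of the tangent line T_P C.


Tangent line at P: 9*x + y + 24 = 0.

Step 1: f(-3, 3) = 0, so P lies on C.
Step 2: partial derivatives
  f_x(x, y) = -2*x + y, f_y(x, y) = x + 2*y - 2.
  f_x(P) = 9, f_y(P) = 1 (gradient nonzero, so P is smooth).
Step 3: tangent line at P: 9·(x − -3) + 1·(y − 3) = 0.
Expanding: 9*x + y + 24 = 0.


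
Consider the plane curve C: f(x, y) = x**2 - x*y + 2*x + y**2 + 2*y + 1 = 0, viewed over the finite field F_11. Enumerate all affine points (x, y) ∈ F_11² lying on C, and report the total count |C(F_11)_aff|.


Affine F_11-points: {(0, 10), (3, 3), (3, 9), (4, 4), (4, 9), (7, 8), (8, 7), (8, 10), (9, 3), (9, 4), (10, 0), (10, 8)}; count = 12.

For each of the 121 pairs (x, y) ∈ F_11², evaluate f(x, y) mod 11. Record the zeros.
  x = 0: [0↦1, 1↦4, 2↦9, 3↦5, 4↦3, 5↦3, 6↦5, 7↦9, 8↦4, 9↦1, 10↦0]  zeros at y ∈ {10}
  x = 1: [0↦4, 1↦6, 2↦10, 3↦5, 4↦2, 5↦1, 6↦2, 7↦5, 8↦10, 9↦6, 10↦4]  zeros at y ∈ ∅
  x = 2: [0↦9, 1↦10, 2↦2, 3↦7, 4↦3, 5↦1, 6↦1, 7↦3, 8↦7, 9↦2, 10↦10]  zeros at y ∈ ∅
  x = 3: [0↦5, 1↦5, 2↦7, 3↦0, 4↦6, 5↦3, 6↦2, 7↦3, 8↦6, 9↦0, 10↦7]  zeros at y ∈ {3, 9}
  x = 4: [0↦3, 1↦2, 2↦3, 3↦6, 4↦0, 5↦7, 6↦5, 7↦5, 8↦7, 9↦0, 10↦6]  zeros at y ∈ {4, 9}
  x = 5: [0↦3, 1↦1, 2↦1, 3↦3, 4↦7, 5↦2, 6↦10, 7↦9, 8↦10, 9↦2, 10↦7]  zeros at y ∈ ∅
  x = 6: [0↦5, 1↦2, 2↦1, 3↦2, 4↦5, 5↦10, 6↦6, 7↦4, 8↦4, 9↦6, 10↦10]  zeros at y ∈ ∅
  x = 7: [0↦9, 1↦5, 2↦3, 3↦3, 4↦5, 5↦9, 6↦4, 7↦1, 8↦0, 9↦1, 10↦4]  zeros at y ∈ {8}
  x = 8: [0↦4, 1↦10, 2↦7, 3↦6, 4↦7, 5↦10, 6↦4, 7↦0, 8↦9, 9↦9, 10↦0]  zeros at y ∈ {7, 10}
  x = 9: [0↦1, 1↦6, 2↦2, 3↦0, 4↦0, 5↦2, 6↦6, 7↦1, 8↦9, 9↦8, 10↦9]  zeros at y ∈ {3, 4}
  x = 10: [0↦0, 1↦4, 2↦10, 3↦7, 4↦6, 5↦7, 6↦10, 7↦4, 8↦0, 9↦9, 10↦9]  zeros at y ∈ {0, 8}
Collecting zeros: affine points = {(0, 10), (3, 3), (3, 9), (4, 4), (4, 9), (7, 8), (8, 7), (8, 10), (9, 3), (9, 4), (10, 0), (10, 8)}.
Total count |C(F_11)_aff| = 12.


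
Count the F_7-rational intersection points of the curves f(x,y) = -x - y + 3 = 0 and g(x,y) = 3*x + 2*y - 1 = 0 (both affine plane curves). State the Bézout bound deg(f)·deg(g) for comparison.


Common zeros: {(2, 1)}; count = 1; Bézout bound = 1.

deg(f) = 1, deg(g) = 1, so Bézout bound = 1.
Scan x ∈ F_7. For each x, list the y ∈ F_7 with f(x, y) ≡ 0 and those with g(x, y) ≡ 0 (mod 7); the common zeros in that column are the intersection.
  x = 0: f ≡ 0 at y ∈ {3}; g ≡ 0 at y ∈ {4}; common: ∅.
  x = 1: f ≡ 0 at y ∈ {2}; g ≡ 0 at y ∈ {6}; common: ∅.
  x = 2: f ≡ 0 at y ∈ {1}; g ≡ 0 at y ∈ {1}; common: {1}.
  x = 3: f ≡ 0 at y ∈ {0}; g ≡ 0 at y ∈ {3}; common: ∅.
  x = 4: f ≡ 0 at y ∈ {6}; g ≡ 0 at y ∈ {5}; common: ∅.
  x = 5: f ≡ 0 at y ∈ {5}; g ≡ 0 at y ∈ {0}; common: ∅.
  x = 6: f ≡ 0 at y ∈ {4}; g ≡ 0 at y ∈ {2}; common: ∅.
Collecting: common zeros = {(2, 1)}, so the count is 1.
Comparison with the Bézout bound: 1 ≤ 1 = deg(f)·deg(g), as expected for curves with no common component (the bound is attained).


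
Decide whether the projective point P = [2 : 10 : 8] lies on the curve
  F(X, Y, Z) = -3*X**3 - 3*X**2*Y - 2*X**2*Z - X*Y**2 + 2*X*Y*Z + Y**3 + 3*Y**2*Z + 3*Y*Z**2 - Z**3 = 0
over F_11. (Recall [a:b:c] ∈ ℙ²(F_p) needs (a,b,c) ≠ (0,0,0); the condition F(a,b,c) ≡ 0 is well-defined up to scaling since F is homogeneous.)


F(2,10,8) ≡ 1 (mod 11); P is NOT on the curve.

Evaluate F(2, 10, 8) term-by-term (mod 11).
  -3*X**3 ↦ -3·8·1·1 = -24
  -3*X**2*Y ↦ -3·4·10·1 = -120
  -2*X**2*Z ↦ -2·4·1·8 = -64
  -X*Y**2 ↦ -1·2·100·1 = -200
  2*X*Y*Z ↦ 2·2·10·8 = 320
  Y**3 ↦ 1·1·1000·1 = 1000
  3*Y**2*Z ↦ 3·1·100·8 = 2400
  3*Y*Z**2 ↦ 3·1·10·64 = 1920
  -Z**3 ↦ -1·1·1·512 = -512
Sum: F(2, 10, 8) = (-24) + (-120) + (-64) + (-200) + (320) + (1000) + (2400) + (1920) + (-512) = 4720.
Reducing mod 11: 4720 ≡ 1 (mod 11).
Since F(a, b, c) ≡ 1 ≠ 0 (mod 11), P does NOT lie on the curve.


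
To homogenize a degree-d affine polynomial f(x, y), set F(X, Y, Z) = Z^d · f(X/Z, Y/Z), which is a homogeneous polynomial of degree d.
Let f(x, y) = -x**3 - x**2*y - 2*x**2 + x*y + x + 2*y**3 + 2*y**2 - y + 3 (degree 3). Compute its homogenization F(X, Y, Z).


F(X, Y, Z) = -X**3 - X**2*Y - 2*X**2*Z + X*Y*Z + X*Z**2 + 2*Y**3 + 2*Y**2*Z - Y*Z**2 + 3*Z**3

deg(f) = 3.
Substitute x = X/Z, y = Y/Z into f, then multiply by Z^3.
  monomial -1·x^3·y^0 ↦ -1·X^3·Y^0·Z^0.
  monomial -1·x^2·y^1 ↦ -1·X^2·Y^1·Z^0.
  monomial -2·x^2·y^0 ↦ -2·X^2·Y^0·Z^1.
  monomial 1·x^1·y^1 ↦ 1·X^1·Y^1·Z^1.
  monomial 1·x^1·y^0 ↦ 1·X^1·Y^0·Z^2.
  monomial 2·x^0·y^3 ↦ 2·X^0·Y^3·Z^0.
  monomial 2·x^0·y^2 ↦ 2·X^0·Y^2·Z^1.
  monomial -1·x^0·y^1 ↦ -1·X^0·Y^1·Z^2.
  monomial 3·x^0·y^0 ↦ 3·X^0·Y^0·Z^3.
Collecting: F(X, Y, Z) = -X**3 - X**2*Y - 2*X**2*Z + X*Y*Z + X*Z**2 + 2*Y**3 + 2*Y**2*Z - Y*Z**2 + 3*Z**3.


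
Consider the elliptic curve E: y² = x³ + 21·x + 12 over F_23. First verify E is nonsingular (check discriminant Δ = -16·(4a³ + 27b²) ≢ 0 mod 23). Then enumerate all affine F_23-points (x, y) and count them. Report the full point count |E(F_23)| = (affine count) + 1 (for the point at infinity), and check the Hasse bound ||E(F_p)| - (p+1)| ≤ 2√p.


Affine points = {(0, 9), (0, 14), (2, 4), (2, 19), (5, 9), (5, 14), (6, 3), (6, 20), (8, 5), (8, 18), (10, 7), (10, 16), (18, 9), (18, 14), (19, 5), (19, 18), (21, 10), (21, 13), (22, 6), (22, 17)}; affine count = 20; |E(F_23)| = 21.

Discriminant check: Δ ∝ 4a³ + 27b² = 4·21³ + 27·12² = 4·9261 + 27·144 ≡ 15 (mod 23). Nonzero ⇒ E is nonsingular.
For each x ∈ F_23, compute rhs = x³ + 21·x + 12 mod 23, then count y ∈ F_23 with y² ≡ rhs.
  x = 0: rhs = 12, matching y values: 9, 14 (2 points).
  x = 1: rhs = 11, matching y values: none (0 points).
  x = 2: rhs = 16, matching y values: 4, 19 (2 points).
  x = 3: rhs = 10, matching y values: none (0 points).
  x = 4: rhs = 22, matching y values: none (0 points).
  x = 5: rhs = 12, matching y values: 9, 14 (2 points).
  x = 6: rhs = 9, matching y values: 3, 20 (2 points).
  x = 7: rhs = 19, matching y values: none (0 points).
  x = 8: rhs = 2, matching y values: 5, 18 (2 points).
  x = 9: rhs = 10, matching y values: none (0 points).
  x = 10: rhs = 3, matching y values: 7, 16 (2 points).
  x = 11: rhs = 10, matching y values: none (0 points).
  x = 12: rhs = 14, matching y values: none (0 points).
  x = 13: rhs = 21, matching y values: none (0 points).
  x = 14: rhs = 14, matching y values: none (0 points).
  x = 15: rhs = 22, matching y values: none (0 points).
  x = 16: rhs = 5, matching y values: none (0 points).
  x = 17: rhs = 15, matching y values: none (0 points).
  x = 18: rhs = 12, matching y values: 9, 14 (2 points).
  x = 19: rhs = 2, matching y values: 5, 18 (2 points).
  x = 20: rhs = 14, matching y values: none (0 points).
  x = 21: rhs = 8, matching y values: 10, 13 (2 points).
  x = 22: rhs = 13, matching y values: 6, 17 (2 points).
Total affine count: 20.
Full point count |E(F_23)| = 20 + 1 = 21.
Hasse bound: |21 − (23+1)| = |-3| = 3 ≤ 2√23 ≈ 9.5917 ✓.


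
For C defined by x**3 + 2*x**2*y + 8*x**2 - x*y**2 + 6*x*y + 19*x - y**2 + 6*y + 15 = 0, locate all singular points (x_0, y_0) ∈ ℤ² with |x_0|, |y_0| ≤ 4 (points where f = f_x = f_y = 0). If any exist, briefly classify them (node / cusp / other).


Singular points: {(-2, -1)}; classification: cusp.

Compute partial derivatives:
  f_x = 3*x**2 + 4*x*y + 16*x - y**2 + 6*y + 19.
  f_y = 2*x**2 - 2*x*y + 6*x - 2*y + 6.
Scan x_0 ∈ {−4, ..., 4}. For each x_0, f_y(x_0, y) is a polynomial in y; find its integer roots y ∈ {−4, ..., 4}, then test f_x and f at those candidates.
  x = -4: f_y(-4, y) = 6*y + 14; no integer root y with |y| ≤ 4.
  x = -3: f_y(-3, y) = 4*y + 6; no integer root y with |y| ≤ 4.
  x = -2: f_y(-2, y) = 2*y + 2; vanishes at y ∈ {-1}. (-2, -1): f_x = 0, f = 0 — SINGULAR.
  x = -1: f_y(-1, y) = 2; no integer root y with |y| ≤ 4.
  x = 0: f_y(0, y) = 6 - 2*y; vanishes at y ∈ {3}. (0, 3): f_x = 28 ≠ 0.
  x = 1: f_y(1, y) = 14 - 4*y; no integer root y with |y| ≤ 4.
  x = 2: f_y(2, y) = 26 - 6*y; no integer root y with |y| ≤ 4.
  x = 3: f_y(3, y) = 42 - 8*y; no integer root y with |y| ≤ 4.
  x = 4: f_y(4, y) = 62 - 10*y; no integer root y with |y| ≤ 4.
Only singular point on the grid: (-2, -1).
Classify: substitute x = -2 + u, y = -1 + v and expand: f = u**3 + 2*u**2*v - u*v**2 + v**2.
No constant or linear terms (consistent with a singular point). Quadratic part: v**2. Cubic part: u**3 + 2*u**2*v - u*v**2.
The quadratic part v**2 is a perfect square, so there is a single (double) tangent line v = 0, i.e. y = -1. Restricting the cubic part to that line (v = 0) leaves u**3 ≠ 0, so f is not divisible by v and the branch is v² ≈ -u**3 to lowest order — this is a cusp.
Classification: cusp.


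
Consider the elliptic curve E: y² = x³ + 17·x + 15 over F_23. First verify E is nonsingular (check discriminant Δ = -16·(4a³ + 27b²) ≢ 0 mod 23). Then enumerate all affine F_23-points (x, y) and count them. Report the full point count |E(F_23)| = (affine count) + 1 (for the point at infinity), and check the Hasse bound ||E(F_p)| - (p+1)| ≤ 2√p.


Affine points = {(3, 1), (3, 22), (4, 3), (4, 20), (5, 8), (5, 15), (9, 0), (10, 9), (10, 14), (13, 8), (13, 15), (16, 6), (16, 17), (18, 9), (18, 14), (20, 11), (20, 12)}; affine count = 17; |E(F_23)| = 18.

Discriminant check: Δ ∝ 4a³ + 27b² = 4·17³ + 27·15² = 4·4913 + 27·225 ≡ 13 (mod 23). Nonzero ⇒ E is nonsingular.
For each x ∈ F_23, compute rhs = x³ + 17·x + 15 mod 23, then count y ∈ F_23 with y² ≡ rhs.
  x = 0: rhs = 15, matching y values: none (0 points).
  x = 1: rhs = 10, matching y values: none (0 points).
  x = 2: rhs = 11, matching y values: none (0 points).
  x = 3: rhs = 1, matching y values: 1, 22 (2 points).
  x = 4: rhs = 9, matching y values: 3, 20 (2 points).
  x = 5: rhs = 18, matching y values: 8, 15 (2 points).
  x = 6: rhs = 11, matching y values: none (0 points).
  x = 7: rhs = 17, matching y values: none (0 points).
  x = 8: rhs = 19, matching y values: none (0 points).
  x = 9: rhs = 0, matching y values: 0 (1 points).
  x = 10: rhs = 12, matching y values: 9, 14 (2 points).
  x = 11: rhs = 15, matching y values: none (0 points).
  x = 12: rhs = 15, matching y values: none (0 points).
  x = 13: rhs = 18, matching y values: 8, 15 (2 points).
  x = 14: rhs = 7, matching y values: none (0 points).
  x = 15: rhs = 11, matching y values: none (0 points).
  x = 16: rhs = 13, matching y values: 6, 17 (2 points).
  x = 17: rhs = 19, matching y values: none (0 points).
  x = 18: rhs = 12, matching y values: 9, 14 (2 points).
  x = 19: rhs = 21, matching y values: none (0 points).
  x = 20: rhs = 6, matching y values: 11, 12 (2 points).
  x = 21: rhs = 19, matching y values: none (0 points).
  x = 22: rhs = 20, matching y values: none (0 points).
Total affine count: 17.
Full point count |E(F_23)| = 17 + 1 = 18.
Hasse bound: |18 − (23+1)| = |-6| = 6 ≤ 2√23 ≈ 9.5917 ✓.


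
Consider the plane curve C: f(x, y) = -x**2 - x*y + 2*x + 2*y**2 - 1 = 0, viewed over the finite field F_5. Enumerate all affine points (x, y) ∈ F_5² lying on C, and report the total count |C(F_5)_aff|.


Affine F_5-points: {(1, 0), (1, 3), (3, 1), (3, 3)}; count = 4.

For each of the 25 pairs (x, y) ∈ F_5², evaluate f(x, y) mod 5. Record the zeros.
  x = 0: [0↦4, 1↦1, 2↦2, 3↦2, 4↦1]  zeros at y ∈ ∅
  x = 1: [0↦0, 1↦1, 2↦1, 3↦0, 4↦3]  zeros at y ∈ {0, 3}
  x = 2: [0↦4, 1↦4, 2↦3, 3↦1, 4↦3]  zeros at y ∈ ∅
  x = 3: [0↦1, 1↦0, 2↦3, 3↦0, 4↦1]  zeros at y ∈ {1, 3}
  x = 4: [0↦1, 1↦4, 2↦1, 3↦2, 4↦2]  zeros at y ∈ ∅
Collecting zeros: affine points = {(1, 0), (1, 3), (3, 1), (3, 3)}.
Total count |C(F_5)_aff| = 4.


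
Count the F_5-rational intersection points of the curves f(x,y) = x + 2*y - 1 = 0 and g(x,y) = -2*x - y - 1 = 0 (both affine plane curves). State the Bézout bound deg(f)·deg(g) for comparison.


Common zeros: {(4, 1)}; count = 1; Bézout bound = 1.

deg(f) = 1, deg(g) = 1, so Bézout bound = 1.
Scan x ∈ F_5. For each x, list the y ∈ F_5 with f(x, y) ≡ 0 and those with g(x, y) ≡ 0 (mod 5); the common zeros in that column are the intersection.
  x = 0: f ≡ 0 at y ∈ {3}; g ≡ 0 at y ∈ {4}; common: ∅.
  x = 1: f ≡ 0 at y ∈ {0}; g ≡ 0 at y ∈ {2}; common: ∅.
  x = 2: f ≡ 0 at y ∈ {2}; g ≡ 0 at y ∈ {0}; common: ∅.
  x = 3: f ≡ 0 at y ∈ {4}; g ≡ 0 at y ∈ {3}; common: ∅.
  x = 4: f ≡ 0 at y ∈ {1}; g ≡ 0 at y ∈ {1}; common: {1}.
Collecting: common zeros = {(4, 1)}, so the count is 1.
Comparison with the Bézout bound: 1 ≤ 1 = deg(f)·deg(g), as expected for curves with no common component (the bound is attained).


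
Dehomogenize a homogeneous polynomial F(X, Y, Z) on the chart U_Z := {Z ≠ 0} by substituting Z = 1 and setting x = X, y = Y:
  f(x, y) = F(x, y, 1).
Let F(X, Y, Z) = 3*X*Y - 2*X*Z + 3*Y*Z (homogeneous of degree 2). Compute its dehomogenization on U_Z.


f(x, y) = 3*x*y - 2*x + 3*y

On U_Z we set Z = 1. Each monomial c·X^i·Y^j·Z^k in F becomes c·x^i·y^j·1^k = c·x^i·y^j.
Substituting Z = 1: F(X, Y, 1) = 3*x*y - 2*x + 3*y.
Note: deg(f) ≤ deg(F) = 2; strict inequality happens when F is divisible by Z (lost terms).


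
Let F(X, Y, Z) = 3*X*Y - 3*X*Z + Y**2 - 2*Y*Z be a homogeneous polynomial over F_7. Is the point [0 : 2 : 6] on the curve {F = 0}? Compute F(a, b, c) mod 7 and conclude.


F(0,2,6) ≡ 1 (mod 7); P is NOT on the curve.

Evaluate F(0, 2, 6) term-by-term (mod 7).
  3*X*Y ↦ 3·0·2·1 = 0
  -3*X*Z ↦ -3·0·1·6 = 0
  Y**2 ↦ 1·1·4·1 = 4
  -2*Y*Z ↦ -2·1·2·6 = -24
Sum: F(0, 2, 6) = (0) + (0) + (4) + (-24) = -20.
Reducing mod 7: -20 ≡ 1 (mod 7).
Since F(a, b, c) ≡ 1 ≠ 0 (mod 7), P does NOT lie on the curve.


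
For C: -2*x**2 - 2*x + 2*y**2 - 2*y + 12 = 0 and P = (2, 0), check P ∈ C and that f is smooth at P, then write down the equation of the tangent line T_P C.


Tangent line at P: -10*x - 2*y + 20 = 0.

Step 1: f(2, 0) = 0, so P lies on C.
Step 2: partial derivatives
  f_x(x, y) = -4*x - 2, f_y(x, y) = 4*y - 2.
  f_x(P) = -10, f_y(P) = -2 (gradient nonzero, so P is smooth).
Step 3: tangent line at P: -10·(x − 2) + -2·(y − 0) = 0.
Expanding: -10*x - 2*y + 20 = 0.


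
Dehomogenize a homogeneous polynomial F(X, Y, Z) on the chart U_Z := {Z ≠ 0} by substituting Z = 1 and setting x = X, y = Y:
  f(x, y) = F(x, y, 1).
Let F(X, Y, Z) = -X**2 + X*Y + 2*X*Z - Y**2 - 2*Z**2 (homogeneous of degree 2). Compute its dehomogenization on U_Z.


f(x, y) = -x**2 + x*y + 2*x - y**2 - 2

On U_Z we set Z = 1. Each monomial c·X^i·Y^j·Z^k in F becomes c·x^i·y^j·1^k = c·x^i·y^j.
Substituting Z = 1: F(X, Y, 1) = -x**2 + x*y + 2*x - y**2 - 2.
Note: deg(f) ≤ deg(F) = 2; strict inequality happens when F is divisible by Z (lost terms).


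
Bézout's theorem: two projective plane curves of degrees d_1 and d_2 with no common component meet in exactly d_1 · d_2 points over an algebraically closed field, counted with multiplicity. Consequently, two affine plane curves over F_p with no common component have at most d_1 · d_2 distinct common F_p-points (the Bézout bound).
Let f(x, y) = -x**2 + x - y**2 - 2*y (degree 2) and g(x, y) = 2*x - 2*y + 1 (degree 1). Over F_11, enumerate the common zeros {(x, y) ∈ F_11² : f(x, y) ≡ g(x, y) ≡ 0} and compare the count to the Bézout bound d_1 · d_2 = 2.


Common zeros: {(4, 10), (6, 1)}; count = 2; Bézout bound = 2.

deg(f) = 2, deg(g) = 1, so Bézout bound = 2.
Scan x ∈ F_11. For each x, list the y ∈ F_11 with f(x, y) ≡ 0 and those with g(x, y) ≡ 0 (mod 11); the common zeros in that column are the intersection.
  x = 0: f ≡ 0 at y ∈ {0, 9}; g ≡ 0 at y ∈ {6}; common: ∅.
  x = 1: f ≡ 0 at y ∈ {0, 9}; g ≡ 0 at y ∈ {7}; common: ∅.
  x = 2: f ≡ 0 at y ∈ ∅; g ≡ 0 at y ∈ {8}; common: ∅.
  x = 3: f ≡ 0 at y ∈ ∅; g ≡ 0 at y ∈ {9}; common: ∅.
  x = 4: f ≡ 0 at y ∈ {10}; g ≡ 0 at y ∈ {10}; common: {10}.
  x = 5: f ≡ 0 at y ∈ {4, 5}; g ≡ 0 at y ∈ {0}; common: ∅.
  x = 6: f ≡ 0 at y ∈ {1, 8}; g ≡ 0 at y ∈ {1}; common: {1}.
  x = 7: f ≡ 0 at y ∈ {4, 5}; g ≡ 0 at y ∈ {2}; common: ∅.
  x = 8: f ≡ 0 at y ∈ {10}; g ≡ 0 at y ∈ {3}; common: ∅.
  x = 9: f ≡ 0 at y ∈ ∅; g ≡ 0 at y ∈ {4}; common: ∅.
  x = 10: f ≡ 0 at y ∈ ∅; g ≡ 0 at y ∈ {5}; common: ∅.
Collecting: common zeros = {(4, 10), (6, 1)}, so the count is 2.
Comparison with the Bézout bound: 2 ≤ 2 = deg(f)·deg(g), as expected for curves with no common component (the bound is attained).


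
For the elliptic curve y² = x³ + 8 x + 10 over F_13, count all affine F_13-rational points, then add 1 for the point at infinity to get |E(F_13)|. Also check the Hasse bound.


Affine points = {(0, 6), (0, 7), (3, 3), (3, 10), (6, 1), (6, 12), (8, 1), (8, 12), (11, 5), (11, 8), (12, 1), (12, 12)}; affine count = 12; |E(F_13)| = 13.

Discriminant check: Δ ∝ 4a³ + 27b² = 4·8³ + 27·10² = 4·512 + 27·100 ≡ 3 (mod 13). Nonzero ⇒ E is nonsingular.
For each x ∈ F_13, compute rhs = x³ + 8·x + 10 mod 13, then count y ∈ F_13 with y² ≡ rhs.
  x = 0: rhs = 10, matching y values: 6, 7 (2 points).
  x = 1: rhs = 6, matching y values: none (0 points).
  x = 2: rhs = 8, matching y values: none (0 points).
  x = 3: rhs = 9, matching y values: 3, 10 (2 points).
  x = 4: rhs = 2, matching y values: none (0 points).
  x = 5: rhs = 6, matching y values: none (0 points).
  x = 6: rhs = 1, matching y values: 1, 12 (2 points).
  x = 7: rhs = 6, matching y values: none (0 points).
  x = 8: rhs = 1, matching y values: 1, 12 (2 points).
  x = 9: rhs = 5, matching y values: none (0 points).
  x = 10: rhs = 11, matching y values: none (0 points).
  x = 11: rhs = 12, matching y values: 5, 8 (2 points).
  x = 12: rhs = 1, matching y values: 1, 12 (2 points).
Total affine count: 12.
Full point count |E(F_13)| = 12 + 1 = 13.
Hasse bound: |13 − (13+1)| = |-1| = 1 ≤ 2√13 ≈ 7.2111 ✓.


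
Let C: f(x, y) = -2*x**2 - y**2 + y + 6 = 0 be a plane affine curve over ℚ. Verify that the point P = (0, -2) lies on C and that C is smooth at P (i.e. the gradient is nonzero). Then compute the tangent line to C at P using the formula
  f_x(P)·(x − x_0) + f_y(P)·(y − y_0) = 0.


Tangent line at P: 5*y + 10 = 0.

Step 1: f(0, -2) = 0, so P lies on C.
Step 2: partial derivatives
  f_x(x, y) = -4*x, f_y(x, y) = 1 - 2*y.
  f_x(P) = 0, f_y(P) = 5 (gradient nonzero, so P is smooth).
Step 3: tangent line at P: 0·(x − 0) + 5·(y − -2) = 0.
Expanding: 5*y + 10 = 0.


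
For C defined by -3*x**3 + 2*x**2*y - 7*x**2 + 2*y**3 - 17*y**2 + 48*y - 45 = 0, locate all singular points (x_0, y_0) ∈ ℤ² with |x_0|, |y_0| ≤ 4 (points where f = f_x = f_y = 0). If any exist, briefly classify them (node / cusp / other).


Singular points: {(0, 3)}; classification: node.

Compute partial derivatives:
  f_x = -9*x**2 + 4*x*y - 14*x.
  f_y = 2*x**2 + 6*y**2 - 34*y + 48.
Scan x_0 ∈ {−4, ..., 4}. For each x_0, f_y(x_0, y) is a polynomial in y; find its integer roots y ∈ {−4, ..., 4}, then test f_x and f at those candidates.
  x = -4: f_y(-4, y) = 6*y**2 - 34*y + 80; no integer root y with |y| ≤ 4.
  x = -3: f_y(-3, y) = 6*y**2 - 34*y + 66; no integer root y with |y| ≤ 4.
  x = -2: f_y(-2, y) = 6*y**2 - 34*y + 56; no integer root y with |y| ≤ 4.
  x = -1: f_y(-1, y) = 6*y**2 - 34*y + 50; no integer root y with |y| ≤ 4.
  x = 0: f_y(0, y) = 6*y**2 - 34*y + 48; vanishes at y ∈ {3}. (0, 3): f_x = 0, f = 0 — SINGULAR.
  x = 1: f_y(1, y) = 6*y**2 - 34*y + 50; no integer root y with |y| ≤ 4.
  x = 2: f_y(2, y) = 6*y**2 - 34*y + 56; no integer root y with |y| ≤ 4.
  x = 3: f_y(3, y) = 6*y**2 - 34*y + 66; no integer root y with |y| ≤ 4.
  x = 4: f_y(4, y) = 6*y**2 - 34*y + 80; no integer root y with |y| ≤ 4.
Only singular point on the grid: (0, 3).
Classify: substitute x = 0 + u, y = 3 + v and expand: f = -3*u**3 + 2*u**2*v - u**2 + 2*v**3 + v**2.
No constant or linear terms (consistent with a singular point). Quadratic part: -u**2 + v**2. Cubic part: -3*u**3 + 2*u**2*v + 2*v**3.
The quadratic part v**2 - u**2 = (v − u)(v + u) splits into two distinct linear factors, so there are two distinct tangent lines y − 3 = ±(x − 0) — this is a node (ordinary double point).
Classification: node.


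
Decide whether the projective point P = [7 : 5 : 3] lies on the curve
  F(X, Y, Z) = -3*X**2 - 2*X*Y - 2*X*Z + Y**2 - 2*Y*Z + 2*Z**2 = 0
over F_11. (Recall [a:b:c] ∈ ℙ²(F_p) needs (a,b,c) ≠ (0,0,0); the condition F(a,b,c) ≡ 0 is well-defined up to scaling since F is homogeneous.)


F(7,5,3) ≡ 7 (mod 11); P is NOT on the curve.

Evaluate F(7, 5, 3) term-by-term (mod 11).
  -3*X**2 ↦ -3·49·1·1 = -147
  -2*X*Y ↦ -2·7·5·1 = -70
  -2*X*Z ↦ -2·7·1·3 = -42
  Y**2 ↦ 1·1·25·1 = 25
  -2*Y*Z ↦ -2·1·5·3 = -30
  2*Z**2 ↦ 2·1·1·9 = 18
Sum: F(7, 5, 3) = (-147) + (-70) + (-42) + (25) + (-30) + (18) = -246.
Reducing mod 11: -246 ≡ 7 (mod 11).
Since F(a, b, c) ≡ 7 ≠ 0 (mod 11), P does NOT lie on the curve.


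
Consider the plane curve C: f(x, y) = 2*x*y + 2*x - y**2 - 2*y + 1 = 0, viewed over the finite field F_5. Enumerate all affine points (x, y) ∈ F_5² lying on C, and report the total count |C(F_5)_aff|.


Affine F_5-points: {(2, 0), (2, 2), (3, 1), (3, 3)}; count = 4.

For each of the 25 pairs (x, y) ∈ F_5², evaluate f(x, y) mod 5. Record the zeros.
  x = 0: [0↦1, 1↦3, 2↦3, 3↦1, 4↦2]  zeros at y ∈ ∅
  x = 1: [0↦3, 1↦2, 2↦4, 3↦4, 4↦2]  zeros at y ∈ ∅
  x = 2: [0↦0, 1↦1, 2↦0, 3↦2, 4↦2]  zeros at y ∈ {0, 2}
  x = 3: [0↦2, 1↦0, 2↦1, 3↦0, 4↦2]  zeros at y ∈ {1, 3}
  x = 4: [0↦4, 1↦4, 2↦2, 3↦3, 4↦2]  zeros at y ∈ ∅
Collecting zeros: affine points = {(2, 0), (2, 2), (3, 1), (3, 3)}.
Total count |C(F_5)_aff| = 4.


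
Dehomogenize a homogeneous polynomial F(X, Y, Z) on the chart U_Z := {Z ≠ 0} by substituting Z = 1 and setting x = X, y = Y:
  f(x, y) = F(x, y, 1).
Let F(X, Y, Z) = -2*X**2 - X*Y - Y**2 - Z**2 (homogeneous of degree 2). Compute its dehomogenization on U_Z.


f(x, y) = -2*x**2 - x*y - y**2 - 1

On U_Z we set Z = 1. Each monomial c·X^i·Y^j·Z^k in F becomes c·x^i·y^j·1^k = c·x^i·y^j.
Substituting Z = 1: F(X, Y, 1) = -2*x**2 - x*y - y**2 - 1.
Note: deg(f) ≤ deg(F) = 2; strict inequality happens when F is divisible by Z (lost terms).


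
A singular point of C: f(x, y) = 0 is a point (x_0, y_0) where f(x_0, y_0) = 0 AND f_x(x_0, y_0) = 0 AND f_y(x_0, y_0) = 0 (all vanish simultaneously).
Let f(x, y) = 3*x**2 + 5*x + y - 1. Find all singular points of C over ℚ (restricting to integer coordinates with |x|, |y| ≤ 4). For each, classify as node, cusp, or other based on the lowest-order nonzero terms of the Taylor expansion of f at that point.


No singular points in the scanned grid; C is smooth there.

Compute partial derivatives:
  f_x = 6*x + 5.
  f_y = 1.
f_y = 1 is a nonzero constant, so f_y never vanishes: no point (x, y) can satisfy f = f_x = f_y = 0. In particular no (x, y) ∈ {−4, ..., 4}² is singular; the curve is smooth.


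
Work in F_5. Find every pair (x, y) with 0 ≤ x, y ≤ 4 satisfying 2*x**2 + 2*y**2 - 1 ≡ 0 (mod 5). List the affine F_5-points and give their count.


Affine F_5-points: {(2, 2), (2, 3), (3, 2), (3, 3)}; count = 4.

For each of the 25 pairs (x, y) ∈ F_5², evaluate f(x, y) mod 5. Record the zeros.
  x = 0: [0↦4, 1↦1, 2↦2, 3↦2, 4↦1]  zeros at y ∈ ∅
  x = 1: [0↦1, 1↦3, 2↦4, 3↦4, 4↦3]  zeros at y ∈ ∅
  x = 2: [0↦2, 1↦4, 2↦0, 3↦0, 4↦4]  zeros at y ∈ {2, 3}
  x = 3: [0↦2, 1↦4, 2↦0, 3↦0, 4↦4]  zeros at y ∈ {2, 3}
  x = 4: [0↦1, 1↦3, 2↦4, 3↦4, 4↦3]  zeros at y ∈ ∅
Collecting zeros: affine points = {(2, 2), (2, 3), (3, 2), (3, 3)}.
Total count |C(F_5)_aff| = 4.


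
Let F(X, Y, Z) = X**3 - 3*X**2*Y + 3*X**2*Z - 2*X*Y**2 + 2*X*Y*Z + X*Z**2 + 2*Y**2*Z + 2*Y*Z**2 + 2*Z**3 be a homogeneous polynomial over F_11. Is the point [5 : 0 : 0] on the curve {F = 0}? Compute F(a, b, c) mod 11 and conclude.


F(5,0,0) ≡ 4 (mod 11); P is NOT on the curve.

Evaluate F(5, 0, 0) term-by-term (mod 11).
  X**3 ↦ 1·125·1·1 = 125
  -3*X**2*Y ↦ -3·25·0·1 = 0
  3*X**2*Z ↦ 3·25·1·0 = 0
  -2*X*Y**2 ↦ -2·5·0·1 = 0
  2*X*Y*Z ↦ 2·5·0·0 = 0
  X*Z**2 ↦ 1·5·1·0 = 0
  2*Y**2*Z ↦ 2·1·0·0 = 0
  2*Y*Z**2 ↦ 2·1·0·0 = 0
  2*Z**3 ↦ 2·1·1·0 = 0
Sum: F(5, 0, 0) = (125) + (0) + (0) + (0) + (0) + (0) + (0) + (0) + (0) = 125.
Reducing mod 11: 125 ≡ 4 (mod 11).
Since F(a, b, c) ≡ 4 ≠ 0 (mod 11), P does NOT lie on the curve.


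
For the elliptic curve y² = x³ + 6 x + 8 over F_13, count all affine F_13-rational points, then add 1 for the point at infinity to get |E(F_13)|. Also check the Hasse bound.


Affine points = {(3, 1), (3, 12), (6, 0), (7, 4), (7, 9), (8, 3), (8, 10), (11, 1), (11, 12), (12, 1), (12, 12)}; affine count = 11; |E(F_13)| = 12.

Discriminant check: Δ ∝ 4a³ + 27b² = 4·6³ + 27·8² = 4·216 + 27·64 ≡ 5 (mod 13). Nonzero ⇒ E is nonsingular.
For each x ∈ F_13, compute rhs = x³ + 6·x + 8 mod 13, then count y ∈ F_13 with y² ≡ rhs.
  x = 0: rhs = 8, matching y values: none (0 points).
  x = 1: rhs = 2, matching y values: none (0 points).
  x = 2: rhs = 2, matching y values: none (0 points).
  x = 3: rhs = 1, matching y values: 1, 12 (2 points).
  x = 4: rhs = 5, matching y values: none (0 points).
  x = 5: rhs = 7, matching y values: none (0 points).
  x = 6: rhs = 0, matching y values: 0 (1 points).
  x = 7: rhs = 3, matching y values: 4, 9 (2 points).
  x = 8: rhs = 9, matching y values: 3, 10 (2 points).
  x = 9: rhs = 11, matching y values: none (0 points).
  x = 10: rhs = 2, matching y values: none (0 points).
  x = 11: rhs = 1, matching y values: 1, 12 (2 points).
  x = 12: rhs = 1, matching y values: 1, 12 (2 points).
Total affine count: 11.
Full point count |E(F_13)| = 11 + 1 = 12.
Hasse bound: |12 − (13+1)| = |-2| = 2 ≤ 2√13 ≈ 7.2111 ✓.


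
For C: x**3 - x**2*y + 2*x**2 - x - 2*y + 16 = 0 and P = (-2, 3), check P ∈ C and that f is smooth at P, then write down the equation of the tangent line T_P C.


Tangent line at P: 15*x - 6*y + 48 = 0.

Step 1: f(-2, 3) = 0, so P lies on C.
Step 2: partial derivatives
  f_x(x, y) = 3*x**2 - 2*x*y + 4*x - 1, f_y(x, y) = -x**2 - 2.
  f_x(P) = 15, f_y(P) = -6 (gradient nonzero, so P is smooth).
Step 3: tangent line at P: 15·(x − -2) + -6·(y − 3) = 0.
Expanding: 15*x - 6*y + 48 = 0.


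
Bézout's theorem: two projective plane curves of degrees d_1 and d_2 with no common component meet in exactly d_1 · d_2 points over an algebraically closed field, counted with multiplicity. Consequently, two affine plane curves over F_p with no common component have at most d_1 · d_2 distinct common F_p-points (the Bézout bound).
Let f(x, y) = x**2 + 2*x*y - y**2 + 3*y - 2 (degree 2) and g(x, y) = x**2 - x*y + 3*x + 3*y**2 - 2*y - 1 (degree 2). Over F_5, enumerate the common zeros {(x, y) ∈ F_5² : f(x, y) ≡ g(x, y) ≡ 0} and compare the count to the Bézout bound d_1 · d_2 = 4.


Common zeros: {(0, 1), (3, 1)}; count = 2; Bézout bound = 4.

deg(f) = 2, deg(g) = 2, so Bézout bound = 4.
Scan x ∈ F_5. For each x, list the y ∈ F_5 with f(x, y) ≡ 0 and those with g(x, y) ≡ 0 (mod 5); the common zeros in that column are the intersection.
  x = 0: f ≡ 0 at y ∈ {1, 2}; g ≡ 0 at y ∈ {1, 3}; common: {1}.
  x = 1: f ≡ 0 at y ∈ {2, 3}; g ≡ 0 at y ∈ ∅; common: ∅.
  x = 2: f ≡ 0 at y ∈ ∅; g ≡ 0 at y ∈ ∅; common: ∅.
  x = 3: f ≡ 0 at y ∈ {1, 3}; g ≡ 0 at y ∈ {1, 4}; common: {1}.
  x = 4: f ≡ 0 at y ∈ ∅; g ≡ 0 at y ∈ ∅; common: ∅.
Collecting: common zeros = {(0, 1), (3, 1)}, so the count is 2.
Comparison with the Bézout bound: 2 ≤ 4 = deg(f)·deg(g), as expected for curves with no common component (the affine F_5-count falls short of the bound because intersections may lie at infinity, over extension fields, or carry multiplicity).
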